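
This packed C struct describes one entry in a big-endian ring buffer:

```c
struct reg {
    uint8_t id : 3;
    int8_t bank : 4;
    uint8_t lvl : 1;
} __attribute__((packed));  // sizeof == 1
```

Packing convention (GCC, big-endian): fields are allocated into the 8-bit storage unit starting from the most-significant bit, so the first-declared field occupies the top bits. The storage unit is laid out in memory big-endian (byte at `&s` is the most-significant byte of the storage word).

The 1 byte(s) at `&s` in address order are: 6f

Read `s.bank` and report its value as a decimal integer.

[0]=0x6f (big-endian) → word 0x6f
id:3 @ bit 5 → (0x6f>>5)&0x7 = 0x3
bank:4 @ bit 1 → (0x6f>>1)&0xf = 0x7  ←
lvl:1 @ bit 0 → (0x6f>>0)&0x1 = 0x1
bank signed 4b, MSB=0: value = 7

7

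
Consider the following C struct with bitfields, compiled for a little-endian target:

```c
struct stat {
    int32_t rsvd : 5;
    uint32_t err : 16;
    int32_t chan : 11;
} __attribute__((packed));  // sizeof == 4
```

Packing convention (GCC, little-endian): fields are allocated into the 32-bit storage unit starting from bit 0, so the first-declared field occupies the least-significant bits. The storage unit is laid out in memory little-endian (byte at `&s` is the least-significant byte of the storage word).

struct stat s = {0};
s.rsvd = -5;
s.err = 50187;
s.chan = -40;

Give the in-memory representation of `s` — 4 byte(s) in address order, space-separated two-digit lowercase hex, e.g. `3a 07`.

rsvd (5b) val=-5 bits=0x1b at bit 0: 0x0000001b
err (16b) val=50187 bits=0xc40b at bit 5: 0x0018817b
chan (11b) val=-40 bits=0x7d8 at bit 21: 0xfb18817b
word = 0xfb18817b → little-endian bytes:
  [0]=0x7b  [1]=0x81  [2]=0x18  [3]=0xfb

7b 81 18 fb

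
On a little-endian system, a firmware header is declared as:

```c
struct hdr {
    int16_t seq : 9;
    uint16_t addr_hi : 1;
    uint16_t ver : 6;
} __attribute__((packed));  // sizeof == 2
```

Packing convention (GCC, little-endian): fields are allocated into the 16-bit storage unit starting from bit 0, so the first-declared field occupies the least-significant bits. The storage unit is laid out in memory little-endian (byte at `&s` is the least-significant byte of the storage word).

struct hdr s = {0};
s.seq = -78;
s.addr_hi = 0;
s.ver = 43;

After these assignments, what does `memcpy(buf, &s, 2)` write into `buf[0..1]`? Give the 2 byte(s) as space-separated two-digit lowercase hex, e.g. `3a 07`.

seq:9 = -78 → 0x1b2 << 0 → word 0x01b2
addr_hi:1 = 0 → 0x0 << 9 → word 0x01b2
ver:6 = 43 → 0x2b << 10 → word 0xadb2
word = 0xadb2 → little-endian bytes:
  [0]=0xb2  [1]=0xad

b2 ad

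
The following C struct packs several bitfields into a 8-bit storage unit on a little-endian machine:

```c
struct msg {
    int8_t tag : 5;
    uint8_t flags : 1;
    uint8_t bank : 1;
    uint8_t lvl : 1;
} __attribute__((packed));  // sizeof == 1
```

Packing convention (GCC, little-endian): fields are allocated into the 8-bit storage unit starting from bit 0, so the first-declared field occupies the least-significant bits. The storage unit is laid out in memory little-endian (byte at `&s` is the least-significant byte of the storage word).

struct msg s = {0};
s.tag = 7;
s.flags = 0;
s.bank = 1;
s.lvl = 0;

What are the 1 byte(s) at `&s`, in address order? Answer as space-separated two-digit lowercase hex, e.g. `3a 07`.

47

[0+:5] tag=7 & 0x1f = 0x7; word=0x07
[5+:1] flags=0 & 0x1 = 0x0; word=0x07
[6+:1] bank=1 & 0x1 = 0x1; word=0x47
[7+:1] lvl=0 & 0x1 = 0x0; word=0x47
word = 0x47 → little-endian bytes:
  [0]=0x47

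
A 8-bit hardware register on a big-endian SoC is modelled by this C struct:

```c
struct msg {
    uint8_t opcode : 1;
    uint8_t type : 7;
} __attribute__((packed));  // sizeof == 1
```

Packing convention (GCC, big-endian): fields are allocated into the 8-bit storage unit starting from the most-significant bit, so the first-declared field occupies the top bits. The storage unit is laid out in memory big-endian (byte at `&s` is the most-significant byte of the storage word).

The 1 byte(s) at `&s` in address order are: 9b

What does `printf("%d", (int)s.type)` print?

27

[0]=0x9b (big-endian) → word 0x9b
opcode:1 @ bit 7 → (0x9b>>7)&0x1 = 0x1
type:7 @ bit 0 → (0x9b>>0)&0x7f = 0x1b  ←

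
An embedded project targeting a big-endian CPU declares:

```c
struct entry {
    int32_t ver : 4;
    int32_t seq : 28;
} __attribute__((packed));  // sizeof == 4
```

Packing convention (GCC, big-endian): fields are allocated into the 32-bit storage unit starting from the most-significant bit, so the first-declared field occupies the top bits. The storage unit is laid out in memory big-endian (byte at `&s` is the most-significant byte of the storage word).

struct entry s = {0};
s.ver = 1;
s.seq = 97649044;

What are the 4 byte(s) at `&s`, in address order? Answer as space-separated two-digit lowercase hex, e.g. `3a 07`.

15 d2 01 94

ver:4 = 1 → 0x1 << 28 → word 0x10000000
seq:28 = 97649044 → 0x5d20194 << 0 → word 0x15d20194
word = 0x15d20194 → big-endian bytes:
  [0]=0x15  [1]=0xd2  [2]=0x01  [3]=0x94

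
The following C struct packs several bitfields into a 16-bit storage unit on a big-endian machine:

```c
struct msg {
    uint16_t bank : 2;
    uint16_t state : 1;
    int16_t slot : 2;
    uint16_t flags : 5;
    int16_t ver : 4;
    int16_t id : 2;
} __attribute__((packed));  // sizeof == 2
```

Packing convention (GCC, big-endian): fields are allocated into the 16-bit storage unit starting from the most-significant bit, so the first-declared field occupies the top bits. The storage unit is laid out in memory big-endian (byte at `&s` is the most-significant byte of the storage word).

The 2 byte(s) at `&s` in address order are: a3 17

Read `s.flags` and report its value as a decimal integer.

12

[0]=0xa3 [1]=0x17 (big-endian) → word 0xa317
bank:2 @ bit 14 → (0xa317>>14)&0x3 = 0x2
state:1 @ bit 13 → (0xa317>>13)&0x1 = 0x1
slot:2 @ bit 11 → (0xa317>>11)&0x3 = 0x0
flags:5 @ bit 6 → (0xa317>>6)&0x1f = 0xc  ←
ver:4 @ bit 2 → (0xa317>>2)&0xf = 0x5
id:2 @ bit 0 → (0xa317>>0)&0x3 = 0x3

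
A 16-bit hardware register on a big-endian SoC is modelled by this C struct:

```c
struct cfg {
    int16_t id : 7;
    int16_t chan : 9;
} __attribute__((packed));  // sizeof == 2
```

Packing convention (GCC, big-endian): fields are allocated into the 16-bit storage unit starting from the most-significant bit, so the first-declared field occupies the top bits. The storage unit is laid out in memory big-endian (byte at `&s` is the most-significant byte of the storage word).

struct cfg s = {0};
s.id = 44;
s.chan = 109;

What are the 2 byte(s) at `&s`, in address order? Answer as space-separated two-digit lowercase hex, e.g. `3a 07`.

58 6d

id:7 = 44 → 0x2c << 9 → word 0x5800
chan:9 = 109 → 0x6d << 0 → word 0x586d
word = 0x586d → big-endian bytes:
  [0]=0x58  [1]=0x6d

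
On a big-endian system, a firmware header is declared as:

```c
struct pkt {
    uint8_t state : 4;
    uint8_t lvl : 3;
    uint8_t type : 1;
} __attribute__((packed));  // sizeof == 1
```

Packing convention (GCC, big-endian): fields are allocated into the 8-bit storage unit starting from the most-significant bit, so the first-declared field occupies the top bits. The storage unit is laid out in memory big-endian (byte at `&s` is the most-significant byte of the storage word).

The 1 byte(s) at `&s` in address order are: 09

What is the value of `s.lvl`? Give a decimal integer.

[0]=0x09 (big-endian) → word 0x09
state [4+:4] = (word>>4) & 0xf = 0
lvl [1+:3] = (word>>1) & 0x7 = 4  ←
type [0+:1] = (word>>0) & 0x1 = 1

4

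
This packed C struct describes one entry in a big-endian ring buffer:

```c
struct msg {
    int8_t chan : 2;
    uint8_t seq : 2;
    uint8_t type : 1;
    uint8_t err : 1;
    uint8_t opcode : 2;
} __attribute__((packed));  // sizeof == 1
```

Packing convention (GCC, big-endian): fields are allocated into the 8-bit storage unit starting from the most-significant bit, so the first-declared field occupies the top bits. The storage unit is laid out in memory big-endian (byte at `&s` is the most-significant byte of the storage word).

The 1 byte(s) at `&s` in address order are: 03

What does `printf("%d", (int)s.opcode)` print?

3

[0]=0x03 (big-endian) → word 0x03
chan:2 @ bit 6 → (0x03>>6)&0x3 = 0x0
seq:2 @ bit 4 → (0x03>>4)&0x3 = 0x0
type:1 @ bit 3 → (0x03>>3)&0x1 = 0x0
err:1 @ bit 2 → (0x03>>2)&0x1 = 0x0
opcode:2 @ bit 0 → (0x03>>0)&0x3 = 0x3  ←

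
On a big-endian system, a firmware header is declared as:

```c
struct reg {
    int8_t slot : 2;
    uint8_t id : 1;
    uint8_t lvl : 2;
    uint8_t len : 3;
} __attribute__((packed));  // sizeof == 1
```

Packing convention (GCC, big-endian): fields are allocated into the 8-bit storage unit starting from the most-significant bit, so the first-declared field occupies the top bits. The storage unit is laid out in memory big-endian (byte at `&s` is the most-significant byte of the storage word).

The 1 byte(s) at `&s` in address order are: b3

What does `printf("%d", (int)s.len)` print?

3

[0]=0xb3 (big-endian) → word 0xb3
slot [6+:2] = (word>>6) & 0x3 = 2
id [5+:1] = (word>>5) & 0x1 = 1
lvl [3+:2] = (word>>3) & 0x3 = 2
len [0+:3] = (word>>0) & 0x7 = 3  ←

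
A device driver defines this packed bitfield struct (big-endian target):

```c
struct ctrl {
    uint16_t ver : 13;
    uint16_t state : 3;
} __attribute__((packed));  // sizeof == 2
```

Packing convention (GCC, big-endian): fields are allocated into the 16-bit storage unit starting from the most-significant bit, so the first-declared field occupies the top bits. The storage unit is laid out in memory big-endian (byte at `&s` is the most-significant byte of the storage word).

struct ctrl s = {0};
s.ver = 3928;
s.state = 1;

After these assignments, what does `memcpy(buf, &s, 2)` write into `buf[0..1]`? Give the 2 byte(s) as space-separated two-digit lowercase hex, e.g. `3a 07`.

7a c1

[3+:13] ver=3928 & 0x1fff = 0xf58; word=0x7ac0
[0+:3] state=1 & 0x7 = 0x1; word=0x7ac1
word = 0x7ac1 → big-endian bytes:
  [0]=0x7a  [1]=0xc1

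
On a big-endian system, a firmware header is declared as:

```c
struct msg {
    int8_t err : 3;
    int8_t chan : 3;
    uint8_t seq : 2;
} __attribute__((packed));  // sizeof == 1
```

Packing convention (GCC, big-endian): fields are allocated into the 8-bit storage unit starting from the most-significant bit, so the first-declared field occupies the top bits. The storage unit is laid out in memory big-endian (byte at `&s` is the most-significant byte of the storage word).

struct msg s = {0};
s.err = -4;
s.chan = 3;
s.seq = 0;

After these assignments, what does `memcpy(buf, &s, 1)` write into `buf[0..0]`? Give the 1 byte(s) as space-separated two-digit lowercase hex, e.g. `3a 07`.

8c

err:3 = -4 → 0x4 << 5 → word 0x80
chan:3 = 3 → 0x3 << 2 → word 0x8c
seq:2 = 0 → 0x0 << 0 → word 0x8c
word = 0x8c → big-endian bytes:
  [0]=0x8c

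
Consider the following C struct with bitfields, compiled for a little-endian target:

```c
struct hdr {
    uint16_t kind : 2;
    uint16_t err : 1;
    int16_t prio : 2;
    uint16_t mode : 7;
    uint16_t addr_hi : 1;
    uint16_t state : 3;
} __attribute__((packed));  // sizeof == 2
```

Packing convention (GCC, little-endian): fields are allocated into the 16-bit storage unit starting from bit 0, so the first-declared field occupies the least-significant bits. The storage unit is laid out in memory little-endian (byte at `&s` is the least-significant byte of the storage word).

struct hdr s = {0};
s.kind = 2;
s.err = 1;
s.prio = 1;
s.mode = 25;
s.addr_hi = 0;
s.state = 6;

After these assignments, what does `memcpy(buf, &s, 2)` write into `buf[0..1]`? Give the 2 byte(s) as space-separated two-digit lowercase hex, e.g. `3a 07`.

kind:2 = 2 → 0x2 << 0 → word 0x0002
err:1 = 1 → 0x1 << 2 → word 0x0006
prio:2 = 1 → 0x1 << 3 → word 0x000e
mode:7 = 25 → 0x19 << 5 → word 0x032e
addr_hi:1 = 0 → 0x0 << 12 → word 0x032e
state:3 = 6 → 0x6 << 13 → word 0xc32e
word = 0xc32e → little-endian bytes:
  [0]=0x2e  [1]=0xc3

2e c3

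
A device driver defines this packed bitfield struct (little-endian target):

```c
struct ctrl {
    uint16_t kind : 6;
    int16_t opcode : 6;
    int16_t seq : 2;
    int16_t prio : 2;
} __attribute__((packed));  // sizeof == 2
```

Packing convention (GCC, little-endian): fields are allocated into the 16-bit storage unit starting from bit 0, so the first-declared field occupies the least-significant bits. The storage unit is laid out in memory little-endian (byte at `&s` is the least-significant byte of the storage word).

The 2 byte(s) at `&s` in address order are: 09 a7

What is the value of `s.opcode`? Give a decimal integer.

28

[0]=0x09 [1]=0xa7 (little-endian) → word 0xa709
kind [0+:6] = (word>>0) & 0x3f = 9
opcode [6+:6] = (word>>6) & 0x3f = 28  ←
seq [12+:2] = (word>>12) & 0x3 = 2
prio [14+:2] = (word>>14) & 0x3 = 2
opcode signed 6b, MSB=0: value = 28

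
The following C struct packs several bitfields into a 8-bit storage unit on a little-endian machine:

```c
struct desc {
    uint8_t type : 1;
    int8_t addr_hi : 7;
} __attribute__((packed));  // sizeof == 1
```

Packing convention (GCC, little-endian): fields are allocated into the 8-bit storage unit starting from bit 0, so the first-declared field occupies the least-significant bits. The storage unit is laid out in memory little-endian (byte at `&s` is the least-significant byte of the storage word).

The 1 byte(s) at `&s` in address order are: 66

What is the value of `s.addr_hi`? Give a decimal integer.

51

[0]=0x66 (little-endian) → word 0x66
type [0+:1] = (word>>0) & 0x1 = 0
addr_hi [1+:7] = (word>>1) & 0x7f = 51  ←
addr_hi signed 7b, MSB=0: value = 51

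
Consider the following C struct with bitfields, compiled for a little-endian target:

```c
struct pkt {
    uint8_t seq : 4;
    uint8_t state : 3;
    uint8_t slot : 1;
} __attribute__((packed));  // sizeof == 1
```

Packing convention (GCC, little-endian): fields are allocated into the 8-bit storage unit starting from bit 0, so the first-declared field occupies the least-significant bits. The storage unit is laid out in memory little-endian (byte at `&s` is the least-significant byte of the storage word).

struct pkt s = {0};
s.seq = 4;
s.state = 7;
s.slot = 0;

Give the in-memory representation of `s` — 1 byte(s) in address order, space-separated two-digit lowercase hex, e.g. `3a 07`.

seq:4 = 4 → 0x4 << 0 → word 0x04
state:3 = 7 → 0x7 << 4 → word 0x74
slot:1 = 0 → 0x0 << 7 → word 0x74
word = 0x74 → little-endian bytes:
  [0]=0x74

74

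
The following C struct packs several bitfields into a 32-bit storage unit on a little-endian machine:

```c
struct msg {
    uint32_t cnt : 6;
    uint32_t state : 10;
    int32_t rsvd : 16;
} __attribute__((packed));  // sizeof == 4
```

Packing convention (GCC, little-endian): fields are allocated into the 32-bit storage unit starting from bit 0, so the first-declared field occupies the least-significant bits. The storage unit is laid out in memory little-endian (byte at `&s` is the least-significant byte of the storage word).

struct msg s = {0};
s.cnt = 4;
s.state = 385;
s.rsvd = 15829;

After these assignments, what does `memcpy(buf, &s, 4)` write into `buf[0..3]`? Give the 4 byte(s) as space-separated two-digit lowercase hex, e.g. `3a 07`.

44 60 d5 3d

cnt (6b) val=4 bits=0x4 at bit 0: 0x00000004
state (10b) val=385 bits=0x181 at bit 6: 0x00006044
rsvd (16b) val=15829 bits=0x3dd5 at bit 16: 0x3dd56044
word = 0x3dd56044 → little-endian bytes:
  [0]=0x44  [1]=0x60  [2]=0xd5  [3]=0x3d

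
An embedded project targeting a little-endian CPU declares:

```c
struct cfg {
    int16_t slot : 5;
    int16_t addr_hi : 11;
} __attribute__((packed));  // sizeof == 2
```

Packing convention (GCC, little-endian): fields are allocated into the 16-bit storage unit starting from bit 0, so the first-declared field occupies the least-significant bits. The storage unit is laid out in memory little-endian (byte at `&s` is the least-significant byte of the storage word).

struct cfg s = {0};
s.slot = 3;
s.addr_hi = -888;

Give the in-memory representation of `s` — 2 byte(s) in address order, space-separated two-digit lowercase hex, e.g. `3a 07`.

03 91

slot (5b) val=3 bits=0x3 at bit 0: 0x0003
addr_hi (11b) val=-888 bits=0x488 at bit 5: 0x9103
word = 0x9103 → little-endian bytes:
  [0]=0x03  [1]=0x91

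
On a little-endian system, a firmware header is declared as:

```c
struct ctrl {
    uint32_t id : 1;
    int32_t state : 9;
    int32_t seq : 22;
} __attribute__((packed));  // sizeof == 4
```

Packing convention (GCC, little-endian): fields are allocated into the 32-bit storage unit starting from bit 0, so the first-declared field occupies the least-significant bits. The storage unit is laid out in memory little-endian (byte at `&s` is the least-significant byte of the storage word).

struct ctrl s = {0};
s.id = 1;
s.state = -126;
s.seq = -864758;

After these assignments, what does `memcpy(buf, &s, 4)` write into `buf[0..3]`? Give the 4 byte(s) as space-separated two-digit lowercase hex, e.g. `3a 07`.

05 2b 38 cb

id:1 = 1 → 0x1 << 0 → word 0x00000001
state:9 = -126 → 0x182 << 1 → word 0x00000305
seq:22 = -864758 → 0x32ce0a << 10 → word 0xcb382b05
word = 0xcb382b05 → little-endian bytes:
  [0]=0x05  [1]=0x2b  [2]=0x38  [3]=0xcb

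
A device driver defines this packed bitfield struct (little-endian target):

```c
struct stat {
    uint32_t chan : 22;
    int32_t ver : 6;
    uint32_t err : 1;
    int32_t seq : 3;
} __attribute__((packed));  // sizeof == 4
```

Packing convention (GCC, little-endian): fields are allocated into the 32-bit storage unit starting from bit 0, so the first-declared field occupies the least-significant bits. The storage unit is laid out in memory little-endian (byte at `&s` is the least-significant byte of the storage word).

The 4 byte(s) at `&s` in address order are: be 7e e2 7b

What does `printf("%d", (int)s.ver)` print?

[0]=0xbe [1]=0x7e [2]=0xe2 [3]=0x7b (little-endian) → word 0x7be27ebe
chan:22 @ bit 0 → (0x7be27ebe>>0)&0x3fffff = 0x227ebe
ver:6 @ bit 22 → (0x7be27ebe>>22)&0x3f = 0x2f  ←
err:1 @ bit 28 → (0x7be27ebe>>28)&0x1 = 0x1
seq:3 @ bit 29 → (0x7be27ebe>>29)&0x7 = 0x3
ver signed 6b, MSB=1: 47 - 64 = -17

-17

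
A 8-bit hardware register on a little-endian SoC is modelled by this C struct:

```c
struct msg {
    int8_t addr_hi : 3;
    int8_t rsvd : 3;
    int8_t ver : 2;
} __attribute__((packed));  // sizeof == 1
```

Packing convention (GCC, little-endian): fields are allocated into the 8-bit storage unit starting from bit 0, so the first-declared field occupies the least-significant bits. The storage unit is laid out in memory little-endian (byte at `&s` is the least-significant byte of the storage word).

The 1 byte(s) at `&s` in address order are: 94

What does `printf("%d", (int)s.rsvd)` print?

2

[0]=0x94 (little-endian) → word 0x94
addr_hi:3 @ bit 0 → (0x94>>0)&0x7 = 0x4
rsvd:3 @ bit 3 → (0x94>>3)&0x7 = 0x2  ←
ver:2 @ bit 6 → (0x94>>6)&0x3 = 0x2
rsvd signed 3b, MSB=0: value = 2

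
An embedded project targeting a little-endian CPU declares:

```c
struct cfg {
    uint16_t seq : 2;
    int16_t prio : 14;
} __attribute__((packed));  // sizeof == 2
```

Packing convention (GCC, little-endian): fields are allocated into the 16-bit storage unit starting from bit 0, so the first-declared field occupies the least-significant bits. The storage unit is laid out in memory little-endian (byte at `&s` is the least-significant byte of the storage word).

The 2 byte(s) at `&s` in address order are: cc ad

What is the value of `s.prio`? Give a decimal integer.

-5261

[0]=0xcc [1]=0xad (little-endian) → word 0xadcc
seq [0+:2] = (word>>0) & 0x3 = 0
prio [2+:14] = (word>>2) & 0x3fff = 11123  ←
prio signed 14b, MSB=1: 11123 - 16384 = -5261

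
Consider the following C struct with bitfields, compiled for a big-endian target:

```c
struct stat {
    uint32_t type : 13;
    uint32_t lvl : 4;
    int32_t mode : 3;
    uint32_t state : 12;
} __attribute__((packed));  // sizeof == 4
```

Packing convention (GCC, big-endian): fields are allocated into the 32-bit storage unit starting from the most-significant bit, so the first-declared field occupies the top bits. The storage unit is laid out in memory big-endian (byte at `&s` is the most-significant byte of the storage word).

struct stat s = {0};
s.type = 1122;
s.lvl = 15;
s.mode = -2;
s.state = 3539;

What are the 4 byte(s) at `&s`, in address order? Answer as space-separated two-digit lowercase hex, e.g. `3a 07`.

23 17 ed d3

type:13 = 1122 → 0x462 << 19 → word 0x23100000
lvl:4 = 15 → 0xf << 15 → word 0x23178000
mode:3 = -2 → 0x6 << 12 → word 0x2317e000
state:12 = 3539 → 0xdd3 << 0 → word 0x2317edd3
word = 0x2317edd3 → big-endian bytes:
  [0]=0x23  [1]=0x17  [2]=0xed  [3]=0xd3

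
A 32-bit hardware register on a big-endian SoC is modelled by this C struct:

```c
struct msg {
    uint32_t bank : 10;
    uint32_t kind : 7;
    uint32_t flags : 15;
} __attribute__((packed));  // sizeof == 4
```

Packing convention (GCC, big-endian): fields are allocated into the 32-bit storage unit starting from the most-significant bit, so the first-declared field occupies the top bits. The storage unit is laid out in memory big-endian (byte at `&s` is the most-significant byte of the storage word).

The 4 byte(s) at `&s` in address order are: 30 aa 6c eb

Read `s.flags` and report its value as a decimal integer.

[0]=0x30 [1]=0xaa [2]=0x6c [3]=0xeb (big-endian) → word 0x30aa6ceb
bank [22+:10] = (word>>22) & 0x3ff = 194
kind [15+:7] = (word>>15) & 0x7f = 84
flags [0+:15] = (word>>0) & 0x7fff = 27883  ←

27883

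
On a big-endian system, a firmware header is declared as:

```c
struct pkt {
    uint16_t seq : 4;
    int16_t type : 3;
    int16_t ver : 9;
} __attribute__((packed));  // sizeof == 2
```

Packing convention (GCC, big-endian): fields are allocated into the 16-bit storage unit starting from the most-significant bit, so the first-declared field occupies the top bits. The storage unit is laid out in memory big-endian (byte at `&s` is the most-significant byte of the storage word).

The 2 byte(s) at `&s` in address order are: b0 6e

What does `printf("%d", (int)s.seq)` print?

[0]=0xb0 [1]=0x6e (big-endian) → word 0xb06e
seq [12+:4] = (word>>12) & 0xf = 11  ←
type [9+:3] = (word>>9) & 0x7 = 0
ver [0+:9] = (word>>0) & 0x1ff = 110

11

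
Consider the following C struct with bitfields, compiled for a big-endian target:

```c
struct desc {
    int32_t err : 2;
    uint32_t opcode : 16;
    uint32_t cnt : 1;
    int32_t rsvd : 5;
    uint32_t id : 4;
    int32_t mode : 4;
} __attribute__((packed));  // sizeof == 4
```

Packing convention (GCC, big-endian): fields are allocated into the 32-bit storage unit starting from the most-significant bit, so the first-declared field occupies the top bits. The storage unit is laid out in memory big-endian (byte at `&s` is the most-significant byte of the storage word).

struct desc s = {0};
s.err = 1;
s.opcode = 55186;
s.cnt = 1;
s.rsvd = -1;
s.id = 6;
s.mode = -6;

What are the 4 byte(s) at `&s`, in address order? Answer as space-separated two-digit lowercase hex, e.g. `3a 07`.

[30+:2] err=1 & 0x3 = 0x1; word=0x40000000
[14+:16] opcode=55186 & 0xffff = 0xd792; word=0x75e48000
[13+:1] cnt=1 & 0x1 = 0x1; word=0x75e4a000
[8+:5] rsvd=-1 & 0x1f = 0x1f; word=0x75e4bf00
[4+:4] id=6 & 0xf = 0x6; word=0x75e4bf60
[0+:4] mode=-6 & 0xf = 0xa; word=0x75e4bf6a
word = 0x75e4bf6a → big-endian bytes:
  [0]=0x75  [1]=0xe4  [2]=0xbf  [3]=0x6a

75 e4 bf 6a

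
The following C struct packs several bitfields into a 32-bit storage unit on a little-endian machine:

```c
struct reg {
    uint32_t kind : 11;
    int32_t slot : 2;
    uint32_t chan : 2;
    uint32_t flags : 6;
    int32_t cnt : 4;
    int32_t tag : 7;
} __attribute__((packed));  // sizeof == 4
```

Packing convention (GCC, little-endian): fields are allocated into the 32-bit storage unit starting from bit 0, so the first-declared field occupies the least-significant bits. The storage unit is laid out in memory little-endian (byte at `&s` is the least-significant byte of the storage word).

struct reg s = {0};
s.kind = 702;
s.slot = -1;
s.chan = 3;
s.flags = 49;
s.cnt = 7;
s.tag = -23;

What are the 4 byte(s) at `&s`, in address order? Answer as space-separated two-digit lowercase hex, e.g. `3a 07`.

be fa f8 d2

kind:11 = 702 → 0x2be << 0 → word 0x000002be
slot:2 = -1 → 0x3 << 11 → word 0x00001abe
chan:2 = 3 → 0x3 << 13 → word 0x00007abe
flags:6 = 49 → 0x31 << 15 → word 0x0018fabe
cnt:4 = 7 → 0x7 << 21 → word 0x00f8fabe
tag:7 = -23 → 0x69 << 25 → word 0xd2f8fabe
word = 0xd2f8fabe → little-endian bytes:
  [0]=0xbe  [1]=0xfa  [2]=0xf8  [3]=0xd2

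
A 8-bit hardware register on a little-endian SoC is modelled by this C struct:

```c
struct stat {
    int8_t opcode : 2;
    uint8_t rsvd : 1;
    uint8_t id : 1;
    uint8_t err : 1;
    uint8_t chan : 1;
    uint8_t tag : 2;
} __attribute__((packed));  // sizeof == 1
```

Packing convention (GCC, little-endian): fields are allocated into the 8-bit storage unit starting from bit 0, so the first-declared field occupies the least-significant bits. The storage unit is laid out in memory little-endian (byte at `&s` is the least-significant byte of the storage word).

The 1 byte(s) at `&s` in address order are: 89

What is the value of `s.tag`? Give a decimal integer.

[0]=0x89 (little-endian) → word 0x89
opcode:2 @ bit 0 → (0x89>>0)&0x3 = 0x1
rsvd:1 @ bit 2 → (0x89>>2)&0x1 = 0x0
id:1 @ bit 3 → (0x89>>3)&0x1 = 0x1
err:1 @ bit 4 → (0x89>>4)&0x1 = 0x0
chan:1 @ bit 5 → (0x89>>5)&0x1 = 0x0
tag:2 @ bit 6 → (0x89>>6)&0x3 = 0x2  ←

2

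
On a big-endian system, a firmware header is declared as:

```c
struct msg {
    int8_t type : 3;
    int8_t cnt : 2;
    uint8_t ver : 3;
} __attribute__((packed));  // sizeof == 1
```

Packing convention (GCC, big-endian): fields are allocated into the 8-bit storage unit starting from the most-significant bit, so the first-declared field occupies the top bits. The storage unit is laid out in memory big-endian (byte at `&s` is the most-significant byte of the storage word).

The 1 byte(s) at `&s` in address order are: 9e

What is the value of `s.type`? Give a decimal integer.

-4

[0]=0x9e (big-endian) → word 0x9e
type:3 @ bit 5 → (0x9e>>5)&0x7 = 0x4  ←
cnt:2 @ bit 3 → (0x9e>>3)&0x3 = 0x3
ver:3 @ bit 0 → (0x9e>>0)&0x7 = 0x6
type signed 3b, MSB=1: 4 - 8 = -4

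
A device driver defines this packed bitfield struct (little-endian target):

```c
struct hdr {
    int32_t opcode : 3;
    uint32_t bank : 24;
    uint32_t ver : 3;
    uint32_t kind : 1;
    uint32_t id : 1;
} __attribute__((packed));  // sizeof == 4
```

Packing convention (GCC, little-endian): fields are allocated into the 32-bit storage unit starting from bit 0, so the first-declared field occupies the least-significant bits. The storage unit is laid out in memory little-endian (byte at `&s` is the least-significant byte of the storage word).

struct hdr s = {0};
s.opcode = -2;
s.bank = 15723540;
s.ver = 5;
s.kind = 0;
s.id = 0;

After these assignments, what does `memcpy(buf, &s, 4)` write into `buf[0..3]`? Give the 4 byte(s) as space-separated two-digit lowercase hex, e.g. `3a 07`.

a6 60 7f 2f

opcode (3b) val=-2 bits=0x6 at bit 0: 0x00000006
bank (24b) val=15723540 bits=0xefec14 at bit 3: 0x077f60a6
ver (3b) val=5 bits=0x5 at bit 27: 0x2f7f60a6
kind (1b) val=0 bits=0x0 at bit 30: 0x2f7f60a6
id (1b) val=0 bits=0x0 at bit 31: 0x2f7f60a6
word = 0x2f7f60a6 → little-endian bytes:
  [0]=0xa6  [1]=0x60  [2]=0x7f  [3]=0x2f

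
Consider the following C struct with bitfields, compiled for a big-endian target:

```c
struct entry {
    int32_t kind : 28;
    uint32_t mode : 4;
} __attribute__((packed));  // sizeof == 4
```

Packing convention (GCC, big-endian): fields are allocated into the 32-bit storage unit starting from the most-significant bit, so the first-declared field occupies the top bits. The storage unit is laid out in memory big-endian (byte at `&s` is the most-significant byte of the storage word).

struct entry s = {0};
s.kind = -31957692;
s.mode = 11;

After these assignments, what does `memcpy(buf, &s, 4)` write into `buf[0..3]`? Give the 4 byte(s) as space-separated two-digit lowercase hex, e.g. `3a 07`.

e1 85 d4 4b

[4+:28] kind=-31957692 & 0xfffffff = 0xe185d44; word=0xe185d440
[0+:4] mode=11 & 0xf = 0xb; word=0xe185d44b
word = 0xe185d44b → big-endian bytes:
  [0]=0xe1  [1]=0x85  [2]=0xd4  [3]=0x4b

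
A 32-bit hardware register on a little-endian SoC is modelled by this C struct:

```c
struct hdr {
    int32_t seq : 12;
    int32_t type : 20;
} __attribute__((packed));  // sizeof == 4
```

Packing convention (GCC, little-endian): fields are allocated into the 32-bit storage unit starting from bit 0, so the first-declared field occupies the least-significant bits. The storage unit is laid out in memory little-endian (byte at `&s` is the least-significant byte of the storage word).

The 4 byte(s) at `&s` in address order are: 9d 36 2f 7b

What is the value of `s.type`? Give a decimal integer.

504563

[0]=0x9d [1]=0x36 [2]=0x2f [3]=0x7b (little-endian) → word 0x7b2f369d
seq [0+:12] = (word>>0) & 0xfff = 1693
type [12+:20] = (word>>12) & 0xfffff = 504563  ←
type signed 20b, MSB=0: value = 504563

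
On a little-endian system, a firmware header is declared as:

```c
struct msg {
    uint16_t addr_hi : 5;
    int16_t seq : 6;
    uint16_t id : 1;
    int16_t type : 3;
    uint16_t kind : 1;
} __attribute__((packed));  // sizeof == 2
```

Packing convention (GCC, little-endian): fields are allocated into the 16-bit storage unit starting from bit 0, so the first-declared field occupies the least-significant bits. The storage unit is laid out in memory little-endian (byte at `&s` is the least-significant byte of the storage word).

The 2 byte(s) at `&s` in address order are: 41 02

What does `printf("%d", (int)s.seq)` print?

[0]=0x41 [1]=0x02 (little-endian) → word 0x0241
addr_hi:5 @ bit 0 → (0x0241>>0)&0x1f = 0x1
seq:6 @ bit 5 → (0x0241>>5)&0x3f = 0x12  ←
id:1 @ bit 11 → (0x0241>>11)&0x1 = 0x0
type:3 @ bit 12 → (0x0241>>12)&0x7 = 0x0
kind:1 @ bit 15 → (0x0241>>15)&0x1 = 0x0
seq signed 6b, MSB=0: value = 18

18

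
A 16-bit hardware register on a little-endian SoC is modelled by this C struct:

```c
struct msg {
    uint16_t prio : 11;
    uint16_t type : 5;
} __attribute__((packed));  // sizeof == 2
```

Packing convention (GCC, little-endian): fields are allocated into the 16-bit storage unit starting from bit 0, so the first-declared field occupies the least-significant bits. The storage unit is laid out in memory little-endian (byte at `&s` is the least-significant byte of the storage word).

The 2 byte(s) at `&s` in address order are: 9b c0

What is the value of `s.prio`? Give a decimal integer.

155

[0]=0x9b [1]=0xc0 (little-endian) → word 0xc09b
prio:11 @ bit 0 → (0xc09b>>0)&0x7ff = 0x9b  ←
type:5 @ bit 11 → (0xc09b>>11)&0x1f = 0x18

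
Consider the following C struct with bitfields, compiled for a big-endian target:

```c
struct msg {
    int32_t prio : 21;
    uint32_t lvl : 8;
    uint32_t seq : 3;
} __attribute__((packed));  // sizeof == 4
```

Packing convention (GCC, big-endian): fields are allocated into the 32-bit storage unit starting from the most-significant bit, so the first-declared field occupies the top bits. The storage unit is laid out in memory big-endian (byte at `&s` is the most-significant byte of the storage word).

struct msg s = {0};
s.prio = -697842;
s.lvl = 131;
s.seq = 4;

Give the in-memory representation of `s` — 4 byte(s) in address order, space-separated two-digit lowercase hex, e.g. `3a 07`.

prio:21 = -697842 → 0x155a0e << 11 → word 0xaad07000
lvl:8 = 131 → 0x83 << 3 → word 0xaad07418
seq:3 = 4 → 0x4 << 0 → word 0xaad0741c
word = 0xaad0741c → big-endian bytes:
  [0]=0xaa  [1]=0xd0  [2]=0x74  [3]=0x1c

aa d0 74 1c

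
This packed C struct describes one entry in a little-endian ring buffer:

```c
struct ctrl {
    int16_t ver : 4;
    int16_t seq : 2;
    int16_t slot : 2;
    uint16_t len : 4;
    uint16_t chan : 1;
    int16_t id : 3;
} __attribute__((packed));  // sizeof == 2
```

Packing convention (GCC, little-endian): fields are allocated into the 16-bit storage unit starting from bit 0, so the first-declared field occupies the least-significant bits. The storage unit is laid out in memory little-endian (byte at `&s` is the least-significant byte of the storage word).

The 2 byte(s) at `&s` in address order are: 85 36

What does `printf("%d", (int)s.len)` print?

6

[0]=0x85 [1]=0x36 (little-endian) → word 0x3685
ver:4 @ bit 0 → (0x3685>>0)&0xf = 0x5
seq:2 @ bit 4 → (0x3685>>4)&0x3 = 0x0
slot:2 @ bit 6 → (0x3685>>6)&0x3 = 0x2
len:4 @ bit 8 → (0x3685>>8)&0xf = 0x6  ←
chan:1 @ bit 12 → (0x3685>>12)&0x1 = 0x1
id:3 @ bit 13 → (0x3685>>13)&0x7 = 0x1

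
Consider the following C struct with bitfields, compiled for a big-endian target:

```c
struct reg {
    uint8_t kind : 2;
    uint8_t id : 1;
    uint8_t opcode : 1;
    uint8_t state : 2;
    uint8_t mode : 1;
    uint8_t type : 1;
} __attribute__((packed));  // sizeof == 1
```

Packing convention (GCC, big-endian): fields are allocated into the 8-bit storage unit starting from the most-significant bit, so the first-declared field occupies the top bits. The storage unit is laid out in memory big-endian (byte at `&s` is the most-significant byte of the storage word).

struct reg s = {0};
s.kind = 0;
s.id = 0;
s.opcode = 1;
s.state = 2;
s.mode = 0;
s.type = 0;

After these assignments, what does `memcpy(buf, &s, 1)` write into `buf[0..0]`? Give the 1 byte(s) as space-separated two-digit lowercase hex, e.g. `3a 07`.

18

kind (2b) val=0 bits=0x0 at bit 6: 0x00
id (1b) val=0 bits=0x0 at bit 5: 0x00
opcode (1b) val=1 bits=0x1 at bit 4: 0x10
state (2b) val=2 bits=0x2 at bit 2: 0x18
mode (1b) val=0 bits=0x0 at bit 1: 0x18
type (1b) val=0 bits=0x0 at bit 0: 0x18
word = 0x18 → big-endian bytes:
  [0]=0x18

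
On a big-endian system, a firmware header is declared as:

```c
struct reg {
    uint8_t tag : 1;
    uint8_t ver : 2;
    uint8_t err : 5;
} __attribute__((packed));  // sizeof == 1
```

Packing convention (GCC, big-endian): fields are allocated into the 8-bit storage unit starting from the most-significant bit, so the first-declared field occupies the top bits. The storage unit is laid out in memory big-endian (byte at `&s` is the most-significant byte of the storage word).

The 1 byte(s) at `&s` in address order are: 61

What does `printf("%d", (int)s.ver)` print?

[0]=0x61 (big-endian) → word 0x61
tag [7+:1] = (word>>7) & 0x1 = 0
ver [5+:2] = (word>>5) & 0x3 = 3  ←
err [0+:5] = (word>>0) & 0x1f = 1

3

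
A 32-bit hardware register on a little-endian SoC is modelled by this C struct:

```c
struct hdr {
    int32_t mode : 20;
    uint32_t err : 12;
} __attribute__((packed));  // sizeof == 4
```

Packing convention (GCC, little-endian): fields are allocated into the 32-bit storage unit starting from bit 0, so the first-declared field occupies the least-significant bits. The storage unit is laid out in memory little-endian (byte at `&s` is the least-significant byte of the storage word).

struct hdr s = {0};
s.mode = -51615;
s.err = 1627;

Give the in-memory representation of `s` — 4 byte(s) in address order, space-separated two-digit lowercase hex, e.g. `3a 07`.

61 36 bf 65

mode (20b) val=-51615 bits=0xf3661 at bit 0: 0x000f3661
err (12b) val=1627 bits=0x65b at bit 20: 0x65bf3661
word = 0x65bf3661 → little-endian bytes:
  [0]=0x61  [1]=0x36  [2]=0xbf  [3]=0x65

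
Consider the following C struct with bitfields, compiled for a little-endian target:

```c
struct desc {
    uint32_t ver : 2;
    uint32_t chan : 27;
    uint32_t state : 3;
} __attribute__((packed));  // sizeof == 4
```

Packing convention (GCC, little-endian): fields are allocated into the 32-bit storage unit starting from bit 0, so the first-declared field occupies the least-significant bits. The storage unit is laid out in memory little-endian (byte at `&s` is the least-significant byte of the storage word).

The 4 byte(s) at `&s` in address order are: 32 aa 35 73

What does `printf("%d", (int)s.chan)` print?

80571020

[0]=0x32 [1]=0xaa [2]=0x35 [3]=0x73 (little-endian) → word 0x7335aa32
ver [0+:2] = (word>>0) & 0x3 = 2
chan [2+:27] = (word>>2) & 0x7ffffff = 80571020  ←
state [29+:3] = (word>>29) & 0x7 = 3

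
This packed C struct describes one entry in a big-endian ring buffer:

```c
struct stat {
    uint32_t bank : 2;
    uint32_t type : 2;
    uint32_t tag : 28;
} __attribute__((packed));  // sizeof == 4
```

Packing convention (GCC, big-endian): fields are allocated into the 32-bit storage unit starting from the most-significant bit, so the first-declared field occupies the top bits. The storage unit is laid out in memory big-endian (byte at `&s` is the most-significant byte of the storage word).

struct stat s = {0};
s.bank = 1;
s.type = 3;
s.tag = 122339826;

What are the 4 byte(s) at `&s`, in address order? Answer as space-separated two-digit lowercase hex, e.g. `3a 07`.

bank (2b) val=1 bits=0x1 at bit 30: 0x40000000
type (2b) val=3 bits=0x3 at bit 28: 0x70000000
tag (28b) val=122339826 bits=0x74ac1f2 at bit 0: 0x774ac1f2
word = 0x774ac1f2 → big-endian bytes:
  [0]=0x77  [1]=0x4a  [2]=0xc1  [3]=0xf2

77 4a c1 f2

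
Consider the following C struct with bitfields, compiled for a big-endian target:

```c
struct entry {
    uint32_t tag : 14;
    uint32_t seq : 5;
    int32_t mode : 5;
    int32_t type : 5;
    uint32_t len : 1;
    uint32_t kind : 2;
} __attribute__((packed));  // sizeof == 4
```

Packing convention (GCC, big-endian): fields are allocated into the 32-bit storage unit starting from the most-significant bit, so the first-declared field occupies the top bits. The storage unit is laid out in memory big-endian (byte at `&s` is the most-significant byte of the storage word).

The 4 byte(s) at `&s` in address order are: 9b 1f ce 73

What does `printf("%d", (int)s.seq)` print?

[0]=0x9b [1]=0x1f [2]=0xce [3]=0x73 (big-endian) → word 0x9b1fce73
tag [18+:14] = (word>>18) & 0x3fff = 9927
seq [13+:5] = (word>>13) & 0x1f = 30  ←
mode [8+:5] = (word>>8) & 0x1f = 14
type [3+:5] = (word>>3) & 0x1f = 14
len [2+:1] = (word>>2) & 0x1 = 0
kind [0+:2] = (word>>0) & 0x3 = 3

30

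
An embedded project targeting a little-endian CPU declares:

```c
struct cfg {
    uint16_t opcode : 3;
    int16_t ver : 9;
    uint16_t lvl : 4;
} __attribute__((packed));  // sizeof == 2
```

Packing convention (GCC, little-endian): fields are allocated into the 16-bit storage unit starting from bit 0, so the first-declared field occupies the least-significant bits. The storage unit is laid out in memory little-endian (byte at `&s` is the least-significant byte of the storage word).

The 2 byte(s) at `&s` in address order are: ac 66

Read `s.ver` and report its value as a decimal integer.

213

[0]=0xac [1]=0x66 (little-endian) → word 0x66ac
opcode [0+:3] = (word>>0) & 0x7 = 4
ver [3+:9] = (word>>3) & 0x1ff = 213  ←
lvl [12+:4] = (word>>12) & 0xf = 6
ver signed 9b, MSB=0: value = 213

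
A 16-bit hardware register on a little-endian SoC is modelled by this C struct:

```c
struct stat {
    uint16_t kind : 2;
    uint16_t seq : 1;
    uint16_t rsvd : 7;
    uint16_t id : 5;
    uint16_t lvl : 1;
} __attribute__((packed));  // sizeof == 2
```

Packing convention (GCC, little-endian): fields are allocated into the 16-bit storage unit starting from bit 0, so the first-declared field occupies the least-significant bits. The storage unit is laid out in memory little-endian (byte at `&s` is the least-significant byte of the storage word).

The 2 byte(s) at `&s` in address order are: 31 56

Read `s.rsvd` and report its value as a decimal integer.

70

[0]=0x31 [1]=0x56 (little-endian) → word 0x5631
kind:2 @ bit 0 → (0x5631>>0)&0x3 = 0x1
seq:1 @ bit 2 → (0x5631>>2)&0x1 = 0x0
rsvd:7 @ bit 3 → (0x5631>>3)&0x7f = 0x46  ←
id:5 @ bit 10 → (0x5631>>10)&0x1f = 0x15
lvl:1 @ bit 15 → (0x5631>>15)&0x1 = 0x0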